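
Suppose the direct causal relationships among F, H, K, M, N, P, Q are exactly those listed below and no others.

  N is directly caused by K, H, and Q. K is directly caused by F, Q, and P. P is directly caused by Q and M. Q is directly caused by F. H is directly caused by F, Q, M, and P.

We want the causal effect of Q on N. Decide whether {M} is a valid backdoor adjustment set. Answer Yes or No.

No

Backdoor paths from Q to N (paths whose first edge points into Q):
  P1: Q <- F -> K <- P <- M -> H -> N
  P2: Q <- F -> K <- P -> H -> N
  P3: Q <- F -> K -> N
  P4: Q <- F -> H <- M -> P -> K -> N
  P5: Q <- F -> H <- P -> K -> N
  P6: Q <- F -> H -> N
Condition 1 (no descendant of Q in the set): holds — descendants of Q are {H, K, N, P}; none are in {M}.
Condition 2 (every backdoor path blocked by {M}):
  P1: blocked at collider K (neither it nor any descendant is in the conditioning set).
  P2: blocked at collider K (neither it nor any descendant is in the conditioning set).
  P3: open — no interior node is in the conditioning set.
  P4: blocked at collider H (neither it nor any descendant is in the conditioning set).
  P5: blocked at collider H (neither it nor any descendant is in the conditioning set).
  P6: open — no interior node is in the conditioning set.
{M} does not satisfy the backdoor criterion.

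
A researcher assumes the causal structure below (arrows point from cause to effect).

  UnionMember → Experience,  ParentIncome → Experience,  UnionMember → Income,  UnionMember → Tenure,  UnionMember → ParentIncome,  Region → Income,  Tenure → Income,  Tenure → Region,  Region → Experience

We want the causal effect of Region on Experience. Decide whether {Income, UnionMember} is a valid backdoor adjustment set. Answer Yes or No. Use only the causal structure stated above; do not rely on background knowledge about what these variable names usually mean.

Backdoor paths from Region to Experience (paths whose first edge points into Region):
  P1: Region <- Tenure <- UnionMember -> ParentIncome -> Experience
  P2: Region <- Tenure <- UnionMember -> Experience
  P3: Region <- Tenure -> Income <- UnionMember -> ParentIncome -> Experience
  P4: Region <- Tenure -> Income <- UnionMember -> Experience
Condition 1 (no descendant of Region in the set): FAILS — Income is a descendant of Region.
Condition 2 (every backdoor path blocked by {Income, UnionMember}):
  P1: blocked at fork node UnionMember ∈ conditioning set.
  P2: blocked at fork node UnionMember ∈ conditioning set.
  P3: blocked at fork node UnionMember ∈ conditioning set.
  P4: blocked at fork node UnionMember ∈ conditioning set.
{Income, UnionMember} does not satisfy the backdoor criterion.

No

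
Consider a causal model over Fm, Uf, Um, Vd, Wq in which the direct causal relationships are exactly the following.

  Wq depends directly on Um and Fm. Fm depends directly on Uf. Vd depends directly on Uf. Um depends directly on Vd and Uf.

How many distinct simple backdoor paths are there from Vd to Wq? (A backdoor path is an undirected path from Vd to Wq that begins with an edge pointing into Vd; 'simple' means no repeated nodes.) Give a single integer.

2

A backdoor path from Vd to Wq is any simple undirected path whose first edge points into Vd (i.e. leaves Vd via a parent).
Parents of Vd: {Uf}.
Enumerating:
  P1: Vd <- Uf -> Fm -> Wq
  P2: Vd <- Uf -> Um -> Wq
That exhausts the simple backdoor paths. Count: 2.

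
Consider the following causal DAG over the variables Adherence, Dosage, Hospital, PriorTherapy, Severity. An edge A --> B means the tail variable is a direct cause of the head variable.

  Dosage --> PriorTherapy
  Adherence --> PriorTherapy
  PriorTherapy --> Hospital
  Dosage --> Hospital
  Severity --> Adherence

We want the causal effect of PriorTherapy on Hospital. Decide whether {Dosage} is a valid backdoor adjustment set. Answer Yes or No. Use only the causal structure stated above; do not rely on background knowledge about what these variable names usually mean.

Backdoor paths from PriorTherapy to Hospital (paths whose first edge points into PriorTherapy):
  P1: PriorTherapy <- Dosage -> Hospital
Condition 1 (no descendant of PriorTherapy in the set): holds — descendants of PriorTherapy are {Hospital}; none are in {Dosage}.
Condition 2 (every backdoor path blocked by {Dosage}):
  P1: blocked at fork node Dosage ∈ conditioning set.
{Dosage} satisfies the backdoor criterion.

Yes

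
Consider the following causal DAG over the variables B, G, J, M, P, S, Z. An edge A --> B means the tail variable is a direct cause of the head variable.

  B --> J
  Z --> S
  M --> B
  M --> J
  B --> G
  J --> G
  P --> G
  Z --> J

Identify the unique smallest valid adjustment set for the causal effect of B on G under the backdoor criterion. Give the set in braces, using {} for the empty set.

Variables eligible for adjustment (non-descendants of B, excluding B and G): {M, P, S, Z}.
Backdoor paths from B to G:
  P1: B <- M -> J -> G
The empty set is not sufficient: P1 (B <- M -> J -> G) has no collider blocking it and no conditioned non-collider, so it is open.
Try {M}:
  P1: blocked at fork node M ∈ conditioning set.
{M} contains no descendant of B and blocks every backdoor path.
No other singleton works — e.g. {P} leaves P1 open — so {M} is the unique smallest valid adjustment set.

{M}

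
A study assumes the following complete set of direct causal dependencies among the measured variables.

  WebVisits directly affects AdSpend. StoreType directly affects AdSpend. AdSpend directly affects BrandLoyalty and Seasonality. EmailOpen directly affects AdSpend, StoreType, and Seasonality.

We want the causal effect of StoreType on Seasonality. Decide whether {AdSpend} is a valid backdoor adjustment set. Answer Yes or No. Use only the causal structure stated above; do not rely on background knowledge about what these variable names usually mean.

Backdoor paths from StoreType to Seasonality (paths whose first edge points into StoreType):
  P1: StoreType <- EmailOpen -> AdSpend -> Seasonality
  P2: StoreType <- EmailOpen -> Seasonality
Condition 1 (no descendant of StoreType in the set): FAILS — AdSpend is a descendant of StoreType.
Condition 2 (every backdoor path blocked by {AdSpend}):
  P1: blocked at chain node AdSpend ∈ conditioning set.
  P2: open — no interior node is in the conditioning set.
{AdSpend} does not satisfy the backdoor criterion.

No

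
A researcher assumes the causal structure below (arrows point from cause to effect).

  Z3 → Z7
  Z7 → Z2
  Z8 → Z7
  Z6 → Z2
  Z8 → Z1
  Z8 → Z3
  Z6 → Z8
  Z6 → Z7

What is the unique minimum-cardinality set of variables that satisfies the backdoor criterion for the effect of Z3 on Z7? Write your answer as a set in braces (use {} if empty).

{Z8}

Variables eligible for adjustment (non-descendants of Z3, excluding Z3 and Z7): {Z1, Z6, Z8}.
Backdoor paths from Z3 to Z7:
  P1: Z3 <- Z8 <- Z6 -> Z7
  P2: Z3 <- Z8 <- Z6 -> Z2 <- Z7
  P3: Z3 <- Z8 -> Z7
The empty set is not sufficient: P1 (Z3 <- Z8 <- Z6 -> Z7) has no collider blocking it and no conditioned non-collider, so it is open.
Try {Z8}:
  P1: blocked at chain node Z8 ∈ conditioning set.
  P2: blocked at chain node Z8 ∈ conditioning set.
  P3: blocked at fork node Z8 ∈ conditioning set.
{Z8} contains no descendant of Z3 and blocks every backdoor path.
No other singleton works — e.g. {Z6} leaves P3 open — so {Z8} is the unique smallest valid adjustment set.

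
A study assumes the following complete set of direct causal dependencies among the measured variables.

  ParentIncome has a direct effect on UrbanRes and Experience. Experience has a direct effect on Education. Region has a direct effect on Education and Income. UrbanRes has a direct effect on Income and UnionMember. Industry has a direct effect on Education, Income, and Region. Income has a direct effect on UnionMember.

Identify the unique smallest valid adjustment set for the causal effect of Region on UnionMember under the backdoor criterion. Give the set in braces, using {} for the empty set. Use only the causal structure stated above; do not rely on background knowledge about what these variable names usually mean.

Variables eligible for adjustment (non-descendants of Region, excluding Region and UnionMember): {Experience, Industry, ParentIncome, UrbanRes}.
Backdoor paths from Region to UnionMember:
  P1: Region <- Industry -> Income <- UrbanRes -> UnionMember
  P2: Region <- Industry -> Income -> UnionMember
  P3: Region <- Industry -> Education <- Experience <- ParentIncome -> UrbanRes -> Income -> UnionMember
  P4: Region <- Industry -> Education <- Experience <- ParentIncome -> UrbanRes -> UnionMember
The empty set is not sufficient: P2 (Region <- Industry -> Income -> UnionMember) has no collider blocking it and no conditioned non-collider, so it is open.
Try {Industry}:
  P1: blocked at fork node Industry ∈ conditioning set.
  P2: blocked at fork node Industry ∈ conditioning set.
  P3: blocked at fork node Industry ∈ conditioning set.
  P4: blocked at fork node Industry ∈ conditioning set.
{Industry} contains no descendant of Region and blocks every backdoor path.
No other singleton works — e.g. {ParentIncome} leaves P2 open — so {Industry} is the unique smallest valid adjustment set.

{Industry}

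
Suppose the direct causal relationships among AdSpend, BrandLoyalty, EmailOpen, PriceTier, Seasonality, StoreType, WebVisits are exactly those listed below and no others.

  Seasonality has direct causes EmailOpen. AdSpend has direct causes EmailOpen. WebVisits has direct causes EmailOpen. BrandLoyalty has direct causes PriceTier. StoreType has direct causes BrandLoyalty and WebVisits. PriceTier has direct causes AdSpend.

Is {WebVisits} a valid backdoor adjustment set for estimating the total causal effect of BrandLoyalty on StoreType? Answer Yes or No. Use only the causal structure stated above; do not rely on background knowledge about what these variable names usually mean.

Yes

Backdoor paths from BrandLoyalty to StoreType (paths whose first edge points into BrandLoyalty):
  P1: BrandLoyalty <- PriceTier <- AdSpend <- EmailOpen -> WebVisits -> StoreType
Condition 1 (no descendant of BrandLoyalty in the set): holds — descendants of BrandLoyalty are {StoreType}; none are in {WebVisits}.
Condition 2 (every backdoor path blocked by {WebVisits}):
  P1: blocked at chain node WebVisits ∈ conditioning set.
{WebVisits} satisfies the backdoor criterion.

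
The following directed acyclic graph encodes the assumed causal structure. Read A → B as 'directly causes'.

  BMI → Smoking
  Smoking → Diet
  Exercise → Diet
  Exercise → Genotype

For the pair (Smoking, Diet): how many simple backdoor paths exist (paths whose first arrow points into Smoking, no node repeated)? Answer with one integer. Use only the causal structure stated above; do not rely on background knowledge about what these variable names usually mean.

0

A backdoor path from Smoking to Diet is any simple undirected path whose first edge points into Smoking (i.e. leaves Smoking via a parent).
Parents of Smoking: {BMI}.
No simple path from any parent of Smoking reaches Diet without revisiting Smoking, so there are no backdoor paths.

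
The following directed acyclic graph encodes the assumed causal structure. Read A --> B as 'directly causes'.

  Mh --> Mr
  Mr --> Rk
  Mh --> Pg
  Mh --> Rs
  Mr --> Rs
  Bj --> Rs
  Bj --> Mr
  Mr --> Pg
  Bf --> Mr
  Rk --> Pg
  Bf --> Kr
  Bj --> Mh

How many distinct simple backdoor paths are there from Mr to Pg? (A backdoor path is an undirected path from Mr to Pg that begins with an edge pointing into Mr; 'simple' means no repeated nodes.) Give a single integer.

A backdoor path from Mr to Pg is any simple undirected path whose first edge points into Mr (i.e. leaves Mr via a parent).
Parents of Mr: {Bf, Bj, Mh}.
Enumerating:
  P1: Mr <- Bj -> Mh -> Pg
  P2: Mr <- Bj -> Rs <- Mh -> Pg
  P3: Mr <- Mh -> Pg
That exhausts the simple backdoor paths. Count: 3.

3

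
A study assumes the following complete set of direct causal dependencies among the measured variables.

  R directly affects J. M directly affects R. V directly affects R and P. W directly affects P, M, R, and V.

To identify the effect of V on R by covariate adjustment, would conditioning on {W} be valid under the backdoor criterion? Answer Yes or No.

Yes

Backdoor paths from V to R (paths whose first edge points into V):
  P1: V <- W -> M -> R
  P2: V <- W -> R
Condition 1 (no descendant of V in the set): holds — descendants of V are {J, P, R}; none are in {W}.
Condition 2 (every backdoor path blocked by {W}):
  P1: blocked at fork node W ∈ conditioning set.
  P2: blocked at fork node W ∈ conditioning set.
{W} satisfies the backdoor criterion.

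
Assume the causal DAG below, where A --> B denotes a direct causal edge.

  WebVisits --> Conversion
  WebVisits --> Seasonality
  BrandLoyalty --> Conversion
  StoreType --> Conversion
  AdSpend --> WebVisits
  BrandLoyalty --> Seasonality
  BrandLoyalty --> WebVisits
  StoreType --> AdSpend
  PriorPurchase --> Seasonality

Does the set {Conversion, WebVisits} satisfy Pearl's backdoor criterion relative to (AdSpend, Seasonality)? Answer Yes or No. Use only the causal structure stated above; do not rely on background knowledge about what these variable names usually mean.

No

Backdoor paths from AdSpend to Seasonality (paths whose first edge points into AdSpend):
  P1: AdSpend <- StoreType -> Conversion <- BrandLoyalty -> WebVisits -> Seasonality
  P2: AdSpend <- StoreType -> Conversion <- BrandLoyalty -> Seasonality
  P3: AdSpend <- StoreType -> Conversion <- WebVisits <- BrandLoyalty -> Seasonality
  P4: AdSpend <- StoreType -> Conversion <- WebVisits -> Seasonality
Condition 1 (no descendant of AdSpend in the set): FAILS — Conversion and WebVisits are descendants of AdSpend.
Condition 2 (every backdoor path blocked by {Conversion, WebVisits}):
  P1: blocked at chain node WebVisits ∈ conditioning set.
  P2: open — collider(s) Conversion are conditioned on (or have a conditioned descendant) and no non-collider on the path is in the set.
  P3: blocked at chain node WebVisits ∈ conditioning set.
  P4: blocked at fork node WebVisits ∈ conditioning set.
{Conversion, WebVisits} does not satisfy the backdoor criterion.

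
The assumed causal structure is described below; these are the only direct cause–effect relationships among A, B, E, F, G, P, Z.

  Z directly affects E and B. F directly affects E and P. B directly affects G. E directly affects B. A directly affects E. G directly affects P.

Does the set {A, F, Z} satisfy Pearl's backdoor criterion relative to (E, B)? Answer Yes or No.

Yes

Backdoor paths from E to B (paths whose first edge points into E):
  P1: E <- F -> P <- G <- B
  P2: E <- Z -> B
Condition 1 (no descendant of E in the set): holds — descendants of E are {B, G, P}; none are in {A, F, Z}.
Condition 2 (every backdoor path blocked by {A, F, Z}):
  P1: blocked at fork node F ∈ conditioning set.
  P2: blocked at fork node Z ∈ conditioning set.
{A, F, Z} satisfies the backdoor criterion.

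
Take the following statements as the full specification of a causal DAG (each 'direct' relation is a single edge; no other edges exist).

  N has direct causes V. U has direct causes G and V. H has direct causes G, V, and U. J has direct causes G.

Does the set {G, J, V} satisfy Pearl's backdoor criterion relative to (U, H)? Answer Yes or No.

Backdoor paths from U to H (paths whose first edge points into U):
  P1: U <- G -> H
  P2: U <- V -> H
Condition 1 (no descendant of U in the set): holds — descendants of U are {H}; none are in {G, J, V}.
Condition 2 (every backdoor path blocked by {G, J, V}):
  P1: blocked at fork node G ∈ conditioning set.
  P2: blocked at fork node V ∈ conditioning set.
{G, J, V} satisfies the backdoor criterion.

Yes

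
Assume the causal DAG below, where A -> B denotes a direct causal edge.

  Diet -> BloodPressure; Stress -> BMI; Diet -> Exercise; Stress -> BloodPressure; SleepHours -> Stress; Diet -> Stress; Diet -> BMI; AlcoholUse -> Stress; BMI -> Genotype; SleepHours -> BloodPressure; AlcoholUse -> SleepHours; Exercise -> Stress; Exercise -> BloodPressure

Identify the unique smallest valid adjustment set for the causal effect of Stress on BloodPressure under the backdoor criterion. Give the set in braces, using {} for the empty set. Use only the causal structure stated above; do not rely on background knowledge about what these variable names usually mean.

Variables eligible for adjustment (non-descendants of Stress, excluding Stress and BloodPressure): {AlcoholUse, Diet, Exercise, SleepHours}.
Backdoor paths from Stress to BloodPressure:
  P1: Stress <- Diet -> Exercise -> BloodPressure
  P2: Stress <- Diet -> BloodPressure
  P3: Stress <- AlcoholUse -> SleepHours -> BloodPressure
  P4: Stress <- Exercise <- Diet -> BloodPressure
  P5: Stress <- Exercise -> BloodPressure
  P6: Stress <- SleepHours -> BloodPressure
The empty set is not sufficient: P1 (Stress <- Diet -> Exercise -> BloodPressure) has no collider blocking it and no conditioned non-collider, so it is open.
Try {Diet, Exercise, SleepHours}:
  P1: blocked at fork node Diet ∈ conditioning set.
  P2: blocked at fork node Diet ∈ conditioning set.
  P3: blocked at chain node SleepHours ∈ conditioning set.
  P4: blocked at chain node Exercise ∈ conditioning set.
  P5: blocked at fork node Exercise ∈ conditioning set.
  P6: blocked at fork node SleepHours ∈ conditioning set.
{Diet, Exercise, SleepHours} contains no descendant of Stress and blocks every backdoor path.
Every element of {Diet, Exercise, SleepHours} is needed (dropping Diet leaves P2 open; dropping Exercise leaves P5 open; dropping SleepHours leaves P3 open), so no proper subset is valid.
Among all size-3 subsets of the eligible variables, only {Diet, Exercise, SleepHours} blocks every backdoor path, so it is the unique smallest valid adjustment set.

{Diet, Exercise, SleepHours}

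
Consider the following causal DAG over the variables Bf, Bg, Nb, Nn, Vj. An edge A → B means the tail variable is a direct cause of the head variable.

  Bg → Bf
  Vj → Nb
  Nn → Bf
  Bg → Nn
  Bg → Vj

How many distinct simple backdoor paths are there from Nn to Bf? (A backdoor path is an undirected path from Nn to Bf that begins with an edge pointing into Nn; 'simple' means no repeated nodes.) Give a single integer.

A backdoor path from Nn to Bf is any simple undirected path whose first edge points into Nn (i.e. leaves Nn via a parent).
Parents of Nn: {Bg}.
Enumerating:
  P1: Nn <- Bg -> Bf
That exhausts the simple backdoor paths. Count: 1.

1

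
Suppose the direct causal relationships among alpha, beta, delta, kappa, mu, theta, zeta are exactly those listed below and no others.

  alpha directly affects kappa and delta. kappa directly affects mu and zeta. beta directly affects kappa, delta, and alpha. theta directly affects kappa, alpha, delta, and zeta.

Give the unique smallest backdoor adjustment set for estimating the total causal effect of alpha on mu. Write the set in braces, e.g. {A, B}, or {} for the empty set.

Variables eligible for adjustment (non-descendants of alpha, excluding alpha and mu): {beta, theta}.
Backdoor paths from alpha to mu:
  P1: alpha <- theta -> kappa -> mu
  P2: alpha <- theta -> delta <- beta -> kappa -> mu
  P3: alpha <- theta -> zeta <- kappa -> mu
  P4: alpha <- beta -> kappa -> mu
  P5: alpha <- beta -> delta <- theta -> kappa -> mu
  P6: alpha <- beta -> delta <- theta -> zeta <- kappa -> mu
The empty set is not sufficient: P1 (alpha <- theta -> kappa -> mu) has no collider blocking it and no conditioned non-collider, so it is open.
Try {beta, theta}:
  P1: blocked at fork node theta ∈ conditioning set.
  P2: blocked at fork node theta ∈ conditioning set.
  P3: blocked at fork node theta ∈ conditioning set.
  P4: blocked at fork node beta ∈ conditioning set.
  P5: blocked at fork node beta ∈ conditioning set.
  P6: blocked at fork node beta ∈ conditioning set.
{beta, theta} contains no descendant of alpha and blocks every backdoor path.
Every element of {beta, theta} is needed (dropping beta leaves P4 open; dropping theta leaves P1 open), so no proper subset is valid.
Among all size-2 subsets of the eligible variables, only {beta, theta} blocks every backdoor path, so it is the unique smallest valid adjustment set.

{beta, theta}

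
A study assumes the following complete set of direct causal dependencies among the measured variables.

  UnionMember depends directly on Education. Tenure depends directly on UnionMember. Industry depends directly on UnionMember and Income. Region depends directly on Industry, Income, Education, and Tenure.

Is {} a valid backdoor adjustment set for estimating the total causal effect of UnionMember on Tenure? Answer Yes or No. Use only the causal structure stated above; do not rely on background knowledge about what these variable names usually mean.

Yes

Backdoor paths from UnionMember to Tenure (paths whose first edge points into UnionMember):
  P1: UnionMember <- Education -> Region <- Tenure
Condition 1 (no descendant of UnionMember in the set): holds — descendants of UnionMember are {Industry, Region, Tenure}; none are in {}.
Condition 2 (every backdoor path blocked by {}):
  P1: blocked at collider Region (neither it nor any descendant is in the conditioning set).
{} satisfies the backdoor criterion.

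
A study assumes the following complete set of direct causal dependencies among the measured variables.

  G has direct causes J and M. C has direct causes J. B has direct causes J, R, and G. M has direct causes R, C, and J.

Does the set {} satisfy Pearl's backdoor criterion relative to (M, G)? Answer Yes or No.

No

Backdoor paths from M to G (paths whose first edge points into M):
  P1: M <- R -> B <- J -> G
  P2: M <- R -> B <- G
  P3: M <- J -> G
  P4: M <- J -> B <- G
  P5: M <- C <- J -> G
  P6: M <- C <- J -> B <- G
Condition 1 (no descendant of M in the set): holds — descendants of M are {B, G}; none are in {}.
Condition 2 (every backdoor path blocked by {}):
  P1: blocked at collider B (neither it nor any descendant is in the conditioning set).
  P2: blocked at collider B (neither it nor any descendant is in the conditioning set).
  P3: open — no interior node is in the conditioning set.
  P4: blocked at collider B (neither it nor any descendant is in the conditioning set).
  P5: open — no interior node is in the conditioning set.
  P6: blocked at collider B (neither it nor any descendant is in the conditioning set).
{} does not satisfy the backdoor criterion.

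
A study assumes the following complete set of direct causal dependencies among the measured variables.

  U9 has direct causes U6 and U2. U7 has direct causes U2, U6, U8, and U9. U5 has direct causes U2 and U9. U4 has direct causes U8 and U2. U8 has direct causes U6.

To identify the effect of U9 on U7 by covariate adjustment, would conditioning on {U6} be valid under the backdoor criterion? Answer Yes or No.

Backdoor paths from U9 to U7 (paths whose first edge points into U9):
  P1: U9 <- U2 -> U4 <- U8 <- U6 -> U7
  P2: U9 <- U2 -> U4 <- U8 -> U7
  P3: U9 <- U2 -> U7
  P4: U9 <- U6 -> U8 -> U4 <- U2 -> U7
  P5: U9 <- U6 -> U8 -> U7
  P6: U9 <- U6 -> U7
Condition 1 (no descendant of U9 in the set): holds — descendants of U9 are {U5, U7}; none are in {U6}.
Condition 2 (every backdoor path blocked by {U6}):
  P1: blocked at collider U4 (neither it nor any descendant is in the conditioning set).
  P2: blocked at collider U4 (neither it nor any descendant is in the conditioning set).
  P3: open — no interior node is in the conditioning set.
  P4: blocked at fork node U6 ∈ conditioning set.
  P5: blocked at fork node U6 ∈ conditioning set.
  P6: blocked at fork node U6 ∈ conditioning set.
{U6} does not satisfy the backdoor criterion.

No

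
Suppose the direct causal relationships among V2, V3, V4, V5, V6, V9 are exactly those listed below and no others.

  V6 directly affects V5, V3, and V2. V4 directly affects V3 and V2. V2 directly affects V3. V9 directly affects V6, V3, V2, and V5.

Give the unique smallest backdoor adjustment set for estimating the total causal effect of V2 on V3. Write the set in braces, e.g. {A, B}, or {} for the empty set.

Variables eligible for adjustment (non-descendants of V2, excluding V2 and V3): {V4, V5, V6, V9}.
Backdoor paths from V2 to V3:
  P1: V2 <- V4 -> V3
  P2: V2 <- V9 -> V6 -> V3
  P3: V2 <- V9 -> V3
  P4: V2 <- V9 -> V5 <- V6 -> V3
  P5: V2 <- V6 <- V9 -> V3
  P6: V2 <- V6 -> V3
  P7: V2 <- V6 -> V5 <- V9 -> V3
The empty set is not sufficient: P1 (V2 <- V4 -> V3) has no collider blocking it and no conditioned non-collider, so it is open.
Try {V4, V6, V9}:
  P1: blocked at fork node V4 ∈ conditioning set.
  P2: blocked at fork node V9 ∈ conditioning set.
  P3: blocked at fork node V9 ∈ conditioning set.
  P4: blocked at fork node V9 ∈ conditioning set.
  P5: blocked at chain node V6 ∈ conditioning set.
  P6: blocked at fork node V6 ∈ conditioning set.
  P7: blocked at fork node V6 ∈ conditioning set.
{V4, V6, V9} contains no descendant of V2 and blocks every backdoor path.
Every element of {V4, V6, V9} is needed (dropping V4 leaves P1 open; dropping V6 leaves P6 open; dropping V9 leaves P3 open), so no proper subset is valid.
Among all size-3 subsets of the eligible variables, only {V4, V6, V9} blocks every backdoor path, so it is the unique smallest valid adjustment set.

{V4, V6, V9}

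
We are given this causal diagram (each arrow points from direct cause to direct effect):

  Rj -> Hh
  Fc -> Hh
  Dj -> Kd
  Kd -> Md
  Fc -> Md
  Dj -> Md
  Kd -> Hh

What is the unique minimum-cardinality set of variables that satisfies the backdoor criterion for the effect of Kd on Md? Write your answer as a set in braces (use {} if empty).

Variables eligible for adjustment (non-descendants of Kd, excluding Kd and Md): {Dj, Fc, Rj}.
Backdoor paths from Kd to Md:
  P1: Kd <- Dj -> Md
The empty set is not sufficient: P1 (Kd <- Dj -> Md) has no collider blocking it and no conditioned non-collider, so it is open.
Try {Dj}:
  P1: blocked at fork node Dj ∈ conditioning set.
{Dj} contains no descendant of Kd and blocks every backdoor path.
No other singleton works — e.g. {Rj} leaves P1 open — so {Dj} is the unique smallest valid adjustment set.

{Dj}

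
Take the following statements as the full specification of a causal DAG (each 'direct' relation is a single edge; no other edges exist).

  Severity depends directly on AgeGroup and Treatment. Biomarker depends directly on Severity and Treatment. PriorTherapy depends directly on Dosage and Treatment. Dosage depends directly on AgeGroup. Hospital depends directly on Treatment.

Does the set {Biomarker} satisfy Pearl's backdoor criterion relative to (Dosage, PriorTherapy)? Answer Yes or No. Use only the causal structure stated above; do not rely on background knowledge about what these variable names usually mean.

No

Backdoor paths from Dosage to PriorTherapy (paths whose first edge points into Dosage):
  P1: Dosage <- AgeGroup -> Severity <- Treatment -> PriorTherapy
  P2: Dosage <- AgeGroup -> Severity -> Biomarker <- Treatment -> PriorTherapy
Condition 1 (no descendant of Dosage in the set): holds — descendants of Dosage are {PriorTherapy}; none are in {Biomarker}.
Condition 2 (every backdoor path blocked by {Biomarker}):
  P1: open — collider(s) Severity are conditioned on (or have a conditioned descendant) and no non-collider on the path is in the set.
  P2: open — collider(s) Biomarker are conditioned on (or have a conditioned descendant) and no non-collider on the path is in the set.
{Biomarker} does not satisfy the backdoor criterion.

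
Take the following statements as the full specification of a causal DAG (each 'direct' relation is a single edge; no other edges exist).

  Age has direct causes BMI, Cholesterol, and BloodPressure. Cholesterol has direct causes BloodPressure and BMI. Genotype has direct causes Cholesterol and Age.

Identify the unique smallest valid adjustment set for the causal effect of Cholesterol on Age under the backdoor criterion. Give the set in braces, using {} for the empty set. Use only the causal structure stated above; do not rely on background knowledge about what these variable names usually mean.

Variables eligible for adjustment (non-descendants of Cholesterol, excluding Cholesterol and Age): {BMI, BloodPressure}.
Backdoor paths from Cholesterol to Age:
  P1: Cholesterol <- BloodPressure -> Age
  P2: Cholesterol <- BMI -> Age
The empty set is not sufficient: P1 (Cholesterol <- BloodPressure -> Age) has no collider blocking it and no conditioned non-collider, so it is open.
Try {BMI, BloodPressure}:
  P1: blocked at fork node BloodPressure ∈ conditioning set.
  P2: blocked at fork node BMI ∈ conditioning set.
{BMI, BloodPressure} contains no descendant of Cholesterol and blocks every backdoor path.
Every element of {BMI, BloodPressure} is needed (dropping BMI leaves P2 open; dropping BloodPressure leaves P1 open), so no proper subset is valid.
Among all size-2 subsets of the eligible variables, only {BMI, BloodPressure} blocks every backdoor path, so it is the unique smallest valid adjustment set.

{BMI, BloodPressure}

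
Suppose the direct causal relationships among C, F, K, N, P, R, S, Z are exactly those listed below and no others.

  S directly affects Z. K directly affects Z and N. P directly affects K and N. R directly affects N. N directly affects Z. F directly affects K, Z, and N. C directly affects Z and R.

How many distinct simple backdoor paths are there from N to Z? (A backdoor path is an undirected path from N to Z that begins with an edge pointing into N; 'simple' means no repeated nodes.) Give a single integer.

7

A backdoor path from N to Z is any simple undirected path whose first edge points into N (i.e. leaves N via a parent).
Parents of N: {F, K, P, R}.
Enumerating:
  P1: N <- R <- C -> Z
  P2: N <- F -> K -> Z
  P3: N <- F -> Z
  P4: N <- P -> K <- F -> Z
  P5: N <- P -> K -> Z
  P6: N <- K <- F -> Z
  P7: N <- K -> Z
That exhausts the simple backdoor paths. Count: 7.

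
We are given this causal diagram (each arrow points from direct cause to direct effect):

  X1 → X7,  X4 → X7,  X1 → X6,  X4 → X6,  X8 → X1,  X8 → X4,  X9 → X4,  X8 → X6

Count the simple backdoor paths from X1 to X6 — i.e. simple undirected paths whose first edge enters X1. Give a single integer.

A backdoor path from X1 to X6 is any simple undirected path whose first edge points into X1 (i.e. leaves X1 via a parent).
Parents of X1: {X8}.
Enumerating:
  P1: X1 <- X8 -> X4 -> X6
  P2: X1 <- X8 -> X6
That exhausts the simple backdoor paths. Count: 2.

2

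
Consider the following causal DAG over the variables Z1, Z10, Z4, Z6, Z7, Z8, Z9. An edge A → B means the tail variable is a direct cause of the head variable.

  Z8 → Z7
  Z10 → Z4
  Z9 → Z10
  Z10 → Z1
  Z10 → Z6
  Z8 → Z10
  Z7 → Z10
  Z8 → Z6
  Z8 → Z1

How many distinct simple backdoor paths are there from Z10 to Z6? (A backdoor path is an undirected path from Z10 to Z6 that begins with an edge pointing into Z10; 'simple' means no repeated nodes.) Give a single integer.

2

A backdoor path from Z10 to Z6 is any simple undirected path whose first edge points into Z10 (i.e. leaves Z10 via a parent).
Parents of Z10: {Z7, Z8, Z9}.
Enumerating:
  P1: Z10 <- Z8 -> Z6
  P2: Z10 <- Z7 <- Z8 -> Z6
That exhausts the simple backdoor paths. Count: 2.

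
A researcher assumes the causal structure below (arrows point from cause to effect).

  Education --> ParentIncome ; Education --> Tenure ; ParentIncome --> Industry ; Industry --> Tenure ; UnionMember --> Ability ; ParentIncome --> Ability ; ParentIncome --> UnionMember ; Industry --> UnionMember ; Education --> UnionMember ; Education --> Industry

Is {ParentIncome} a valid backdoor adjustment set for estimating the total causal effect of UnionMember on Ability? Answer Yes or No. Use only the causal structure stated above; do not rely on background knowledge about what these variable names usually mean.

Yes

Backdoor paths from UnionMember to Ability (paths whose first edge points into UnionMember):
  P1: UnionMember <- Education -> ParentIncome -> Ability
  P2: UnionMember <- Education -> Industry <- ParentIncome -> Ability
  P3: UnionMember <- Education -> Tenure <- Industry <- ParentIncome -> Ability
  P4: UnionMember <- ParentIncome -> Ability
  P5: UnionMember <- Industry <- Education -> ParentIncome -> Ability
  P6: UnionMember <- Industry <- ParentIncome -> Ability
  P7: UnionMember <- Industry -> Tenure <- Education -> ParentIncome -> Ability
Condition 1 (no descendant of UnionMember in the set): holds — descendants of UnionMember are {Ability}; none are in {ParentIncome}.
Condition 2 (every backdoor path blocked by {ParentIncome}):
  P1: blocked at chain node ParentIncome ∈ conditioning set.
  P2: blocked at collider Industry (neither it nor any descendant is in the conditioning set).
  P3: blocked at collider Tenure (neither it nor any descendant is in the conditioning set).
  P4: blocked at fork node ParentIncome ∈ conditioning set.
  P5: blocked at chain node ParentIncome ∈ conditioning set.
  P6: blocked at fork node ParentIncome ∈ conditioning set.
  P7: blocked at collider Tenure (neither it nor any descendant is in the conditioning set).
{ParentIncome} satisfies the backdoor criterion.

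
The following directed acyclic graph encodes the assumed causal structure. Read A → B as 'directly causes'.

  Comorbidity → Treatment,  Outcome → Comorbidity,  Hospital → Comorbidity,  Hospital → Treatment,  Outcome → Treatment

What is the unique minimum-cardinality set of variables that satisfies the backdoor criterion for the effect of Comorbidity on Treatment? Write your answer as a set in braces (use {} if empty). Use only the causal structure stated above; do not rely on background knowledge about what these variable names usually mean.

Variables eligible for adjustment (non-descendants of Comorbidity, excluding Comorbidity and Treatment): {Hospital, Outcome}.
Backdoor paths from Comorbidity to Treatment:
  P1: Comorbidity <- Outcome -> Treatment
  P2: Comorbidity <- Hospital -> Treatment
The empty set is not sufficient: P1 (Comorbidity <- Outcome -> Treatment) has no collider blocking it and no conditioned non-collider, so it is open.
Try {Hospital, Outcome}:
  P1: blocked at fork node Outcome ∈ conditioning set.
  P2: blocked at fork node Hospital ∈ conditioning set.
{Hospital, Outcome} contains no descendant of Comorbidity and blocks every backdoor path.
Every element of {Hospital, Outcome} is needed (dropping Hospital leaves P2 open; dropping Outcome leaves P1 open), so no proper subset is valid.
Among all size-2 subsets of the eligible variables, only {Hospital, Outcome} blocks every backdoor path, so it is the unique smallest valid adjustment set.

{Hospital, Outcome}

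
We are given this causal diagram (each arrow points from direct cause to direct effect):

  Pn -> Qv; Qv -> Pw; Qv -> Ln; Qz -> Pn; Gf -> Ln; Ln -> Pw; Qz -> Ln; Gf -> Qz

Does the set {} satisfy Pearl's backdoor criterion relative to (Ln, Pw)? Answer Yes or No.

No

Backdoor paths from Ln to Pw (paths whose first edge points into Ln):
  P1: Ln <- Gf -> Qz -> Pn -> Qv -> Pw
  P2: Ln <- Qz -> Pn -> Qv -> Pw
  P3: Ln <- Qv -> Pw
Condition 1 (no descendant of Ln in the set): holds — descendants of Ln are {Pw}; none are in {}.
Condition 2 (every backdoor path blocked by {}):
  P1: open — no interior node is in the conditioning set.
  P2: open — no interior node is in the conditioning set.
  P3: open — no interior node is in the conditioning set.
{} does not satisfy the backdoor criterion.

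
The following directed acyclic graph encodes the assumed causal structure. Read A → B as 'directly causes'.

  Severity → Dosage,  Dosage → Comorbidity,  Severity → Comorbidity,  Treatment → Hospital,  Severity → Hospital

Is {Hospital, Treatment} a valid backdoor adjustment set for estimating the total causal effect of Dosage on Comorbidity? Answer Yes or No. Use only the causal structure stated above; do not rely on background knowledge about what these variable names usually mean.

Backdoor paths from Dosage to Comorbidity (paths whose first edge points into Dosage):
  P1: Dosage <- Severity -> Comorbidity
Condition 1 (no descendant of Dosage in the set): holds — descendants of Dosage are {Comorbidity}; none are in {Hospital, Treatment}.
Condition 2 (every backdoor path blocked by {Hospital, Treatment}):
  P1: open — no interior node is in the conditioning set.
{Hospital, Treatment} does not satisfy the backdoor criterion.

No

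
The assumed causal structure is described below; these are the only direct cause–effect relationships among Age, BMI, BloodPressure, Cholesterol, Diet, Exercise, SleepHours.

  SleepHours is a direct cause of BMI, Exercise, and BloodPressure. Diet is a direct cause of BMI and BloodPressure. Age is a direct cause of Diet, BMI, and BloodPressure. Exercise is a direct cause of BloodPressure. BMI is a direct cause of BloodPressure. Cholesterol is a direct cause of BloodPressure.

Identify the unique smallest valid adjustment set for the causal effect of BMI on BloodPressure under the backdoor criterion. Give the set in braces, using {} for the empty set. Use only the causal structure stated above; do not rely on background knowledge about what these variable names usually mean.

{Age, Diet, SleepHours}

Variables eligible for adjustment (non-descendants of BMI, excluding BMI and BloodPressure): {Age, Cholesterol, Diet, Exercise, SleepHours}.
Backdoor paths from BMI to BloodPressure:
  P1: BMI <- SleepHours -> Exercise -> BloodPressure
  P2: BMI <- SleepHours -> BloodPressure
  P3: BMI <- Age -> Diet -> BloodPressure
  P4: BMI <- Age -> BloodPressure
  P5: BMI <- Diet <- Age -> BloodPressure
  P6: BMI <- Diet -> BloodPressure
The empty set is not sufficient: P1 (BMI <- SleepHours -> Exercise -> BloodPressure) has no collider blocking it and no conditioned non-collider, so it is open.
Try {Age, Diet, SleepHours}:
  P1: blocked at fork node SleepHours ∈ conditioning set.
  P2: blocked at fork node SleepHours ∈ conditioning set.
  P3: blocked at fork node Age ∈ conditioning set.
  P4: blocked at fork node Age ∈ conditioning set.
  P5: blocked at chain node Diet ∈ conditioning set.
  P6: blocked at fork node Diet ∈ conditioning set.
{Age, Diet, SleepHours} contains no descendant of BMI and blocks every backdoor path.
Every element of {Age, Diet, SleepHours} is needed (dropping Age leaves P4 open; dropping Diet leaves P6 open; dropping SleepHours leaves P1 open), so no proper subset is valid.
Among all size-3 subsets of the eligible variables, only {Age, Diet, SleepHours} blocks every backdoor path, so it is the unique smallest valid adjustment set.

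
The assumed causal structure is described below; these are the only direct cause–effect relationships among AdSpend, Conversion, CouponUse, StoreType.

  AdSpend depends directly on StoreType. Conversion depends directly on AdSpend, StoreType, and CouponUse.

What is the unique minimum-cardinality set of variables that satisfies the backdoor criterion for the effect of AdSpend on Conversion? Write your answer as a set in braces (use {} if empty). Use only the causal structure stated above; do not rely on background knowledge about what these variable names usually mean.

{StoreType}

Variables eligible for adjustment (non-descendants of AdSpend, excluding AdSpend and Conversion): {CouponUse, StoreType}.
Backdoor paths from AdSpend to Conversion:
  P1: AdSpend <- StoreType -> Conversion
The empty set is not sufficient: P1 (AdSpend <- StoreType -> Conversion) has no collider blocking it and no conditioned non-collider, so it is open.
Try {StoreType}:
  P1: blocked at fork node StoreType ∈ conditioning set.
{StoreType} contains no descendant of AdSpend and blocks every backdoor path.
No other singleton works — e.g. {CouponUse} leaves P1 open — so {StoreType} is the unique smallest valid adjustment set.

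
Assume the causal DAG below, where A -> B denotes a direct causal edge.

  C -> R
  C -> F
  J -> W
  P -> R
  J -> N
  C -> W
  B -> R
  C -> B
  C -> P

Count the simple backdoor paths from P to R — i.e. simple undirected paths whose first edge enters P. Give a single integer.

A backdoor path from P to R is any simple undirected path whose first edge points into P (i.e. leaves P via a parent).
Parents of P: {C}.
Enumerating:
  P1: P <- C -> B -> R
  P2: P <- C -> R
That exhausts the simple backdoor paths. Count: 2.

2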